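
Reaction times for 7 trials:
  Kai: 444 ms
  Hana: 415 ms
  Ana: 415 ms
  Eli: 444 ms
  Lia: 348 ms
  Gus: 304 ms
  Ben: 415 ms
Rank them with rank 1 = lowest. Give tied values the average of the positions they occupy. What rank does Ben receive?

Sorted (ascending): 304, 348, 415, 415, 415, 444, 444
The 3 values of 415 occupy positions 3–5 → average rank 4.
The 2 values of 444 occupy positions 6–7 → average rank (6+7)/2 = 6.5.
Ben has value 415 ms → rank 4.

4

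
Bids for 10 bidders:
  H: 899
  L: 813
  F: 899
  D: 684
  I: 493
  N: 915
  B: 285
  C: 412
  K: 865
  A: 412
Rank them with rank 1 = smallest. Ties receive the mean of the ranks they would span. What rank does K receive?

7

Sorted (ascending): 285, 412, 412, 493, 684, 813, 865, 899, 899, 915
The 2 values of 412 occupy positions 2–3 → average rank (2+3)/2 = 2.5.
The 2 values of 899 occupy positions 8–9 → average rank (8+9)/2 = 8.5.
K has value 865 → rank 7.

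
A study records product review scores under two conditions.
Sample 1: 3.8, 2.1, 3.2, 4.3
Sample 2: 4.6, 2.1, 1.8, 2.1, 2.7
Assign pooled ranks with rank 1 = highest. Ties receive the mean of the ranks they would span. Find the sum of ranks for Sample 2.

Sorted (descending): 4.6, 4.3, 3.8, 3.2, 2.7, 2.1, 2.1, 2.1, 1.8
The 3 values of 2.1 occupy positions 6–8 → average rank 7.
Sample 2 values → pooled ranks: 4.6→1, 2.1→7, 1.8→9, 2.1→7, 2.7→5
Rank sum = 1 + 7 + 9 + 7 + 5 = 29

29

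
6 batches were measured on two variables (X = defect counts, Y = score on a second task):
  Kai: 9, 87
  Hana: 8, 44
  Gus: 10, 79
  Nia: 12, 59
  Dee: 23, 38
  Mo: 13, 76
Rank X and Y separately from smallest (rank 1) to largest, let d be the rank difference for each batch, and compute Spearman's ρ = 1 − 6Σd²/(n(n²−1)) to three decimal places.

Ranks of variable 1: 2, 1, 3, 4, 6, 5
Ranks of variable 2: 6, 2, 5, 3, 1, 4
d = r₁ − r₂: -4, -1, -2, 1, 5, 1
d²: 16, 1, 4, 1, 25, 1; Σd² = 48
ρ = 1 − 6·48/(6·35) = 1 − 288/210 = -0.371

-0.371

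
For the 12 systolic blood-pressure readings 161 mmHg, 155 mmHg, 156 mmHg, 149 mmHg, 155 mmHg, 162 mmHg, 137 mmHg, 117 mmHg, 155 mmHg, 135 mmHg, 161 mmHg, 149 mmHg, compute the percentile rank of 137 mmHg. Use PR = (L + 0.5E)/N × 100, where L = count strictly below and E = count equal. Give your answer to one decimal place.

20.8

N = 12.
Strictly below 137: 2. Equal to 137: 1.
PR = (2 + 0.5·1)/12 × 100 = 20.8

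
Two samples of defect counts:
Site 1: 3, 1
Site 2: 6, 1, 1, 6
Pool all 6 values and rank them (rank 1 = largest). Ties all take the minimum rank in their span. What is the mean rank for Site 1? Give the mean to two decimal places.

Sorted (descending): 6, 6, 3, 1, 1, 1
The 2 values of 6 occupy positions 1–2 → each gets rank 1.
The 3 values of 1 occupy positions 4–6 → each gets rank 4.
Site 1 values → pooled ranks: 3→3, 1→4
Mean rank = (3 + 4) / 2 = 3.50

3.50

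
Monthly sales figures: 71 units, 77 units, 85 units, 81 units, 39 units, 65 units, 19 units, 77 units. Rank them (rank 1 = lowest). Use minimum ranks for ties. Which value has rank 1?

19

Sorted (ascending): 19, 39, 65, 71, 77, 77, 81, 85
The 2 values of 77 occupy positions 5–6 → each gets rank 5.
Rank 1 → value 19.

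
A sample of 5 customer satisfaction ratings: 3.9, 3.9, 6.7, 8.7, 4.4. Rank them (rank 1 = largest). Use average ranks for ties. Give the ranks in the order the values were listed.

Sorted (descending): 8.7, 6.7, 4.4, 3.9, 3.9
The 2 values of 3.9 occupy positions 4–5 → average rank (4+5)/2 = 4.5.

4.5, 4.5, 2, 1, 3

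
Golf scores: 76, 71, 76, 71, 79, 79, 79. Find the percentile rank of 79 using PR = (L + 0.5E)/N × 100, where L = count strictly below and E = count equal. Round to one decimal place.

78.6

N = 7.
Strictly below 79: 4. Equal to 79: 3.
PR = (4 + 0.5·3)/7 × 100 = 78.6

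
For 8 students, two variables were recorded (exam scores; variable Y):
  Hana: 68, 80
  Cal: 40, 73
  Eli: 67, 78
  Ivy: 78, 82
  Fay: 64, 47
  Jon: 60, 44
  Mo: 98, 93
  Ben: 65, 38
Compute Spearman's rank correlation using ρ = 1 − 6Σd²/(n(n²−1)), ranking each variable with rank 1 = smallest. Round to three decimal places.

0.786

Ranks of variable 1: 6, 1, 5, 7, 3, 2, 8, 4
Ranks of variable 2: 6, 4, 5, 7, 3, 2, 8, 1
d = r₁ − r₂: 0, -3, 0, 0, 0, 0, 0, 3
d²: 0, 9, 0, 0, 0, 0, 0, 9; Σd² = 18
ρ = 1 − 6·18/(8·63) = 1 − 108/504 = 0.786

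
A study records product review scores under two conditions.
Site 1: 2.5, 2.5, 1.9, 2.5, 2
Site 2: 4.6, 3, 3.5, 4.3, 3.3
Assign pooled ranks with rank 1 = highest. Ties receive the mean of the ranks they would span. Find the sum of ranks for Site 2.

Sorted (descending): 4.6, 4.3, 3.5, 3.3, 3, 2.5, 2.5, 2.5, 2, 1.9
The 3 values of 2.5 occupy positions 6–8 → average rank 7.
Site 2 values → pooled ranks: 4.6→1, 3→5, 3.5→3, 4.3→2, 3.3→4
Rank sum = 1 + 5 + 3 + 2 + 4 = 15

15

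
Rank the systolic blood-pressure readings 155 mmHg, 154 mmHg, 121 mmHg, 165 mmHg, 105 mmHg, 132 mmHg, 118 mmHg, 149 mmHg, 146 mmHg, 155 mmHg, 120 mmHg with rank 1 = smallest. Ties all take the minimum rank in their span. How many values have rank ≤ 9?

10

Sorted (ascending): 105, 118, 120, 121, 132, 146, 149, 154, 155, 155, 165
The 2 values of 155 occupy positions 9–10 → each gets rank 9.
Ranks ≤ 9: {1, 2, 3, 4, 5, 6, 7, 8, 9, 9} → 10 values.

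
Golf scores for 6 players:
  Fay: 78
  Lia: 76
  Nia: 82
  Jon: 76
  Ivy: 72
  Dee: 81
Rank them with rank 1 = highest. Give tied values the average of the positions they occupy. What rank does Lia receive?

4.5

Sorted (descending): 82, 81, 78, 76, 76, 72
The 2 values of 76 occupy positions 4–5 → average rank (4+5)/2 = 4.5.
Lia has value 76 → rank 4.5.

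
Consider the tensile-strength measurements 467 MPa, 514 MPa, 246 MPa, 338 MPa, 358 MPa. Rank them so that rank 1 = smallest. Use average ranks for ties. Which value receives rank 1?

246

Sorted (ascending): 246, 338, 358, 467, 514
No ties — each value takes its position as its rank.
Rank 1 → value 246.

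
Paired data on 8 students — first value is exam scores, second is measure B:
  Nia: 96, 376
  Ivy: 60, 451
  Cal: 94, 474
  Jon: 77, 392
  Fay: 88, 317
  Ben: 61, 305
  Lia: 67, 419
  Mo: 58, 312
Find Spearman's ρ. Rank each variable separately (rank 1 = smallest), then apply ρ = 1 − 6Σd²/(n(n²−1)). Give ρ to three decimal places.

0.286

Ranks of variable 1: 8, 2, 7, 5, 6, 3, 4, 1
Ranks of variable 2: 4, 7, 8, 5, 3, 1, 6, 2
d = r₁ − r₂: 4, -5, -1, 0, 3, 2, -2, -1
d²: 16, 25, 1, 0, 9, 4, 4, 1; Σd² = 60
ρ = 1 − 6·60/(8·63) = 1 − 360/504 = 0.286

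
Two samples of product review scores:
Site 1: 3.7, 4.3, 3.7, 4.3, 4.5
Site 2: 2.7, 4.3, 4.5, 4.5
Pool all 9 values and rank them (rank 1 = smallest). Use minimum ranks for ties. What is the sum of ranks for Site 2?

Sorted (ascending): 2.7, 3.7, 3.7, 4.3, 4.3, 4.3, 4.5, 4.5, 4.5
The 2 values of 3.7 occupy positions 2–3 → each gets rank 2.
The 3 values of 4.3 occupy positions 4–6 → each gets rank 4.
The 3 values of 4.5 occupy positions 7–9 → each gets rank 7.
Site 2 values → pooled ranks: 2.7→1, 4.3→4, 4.5→7, 4.5→7
Rank sum = 1 + 4 + 7 + 7 = 19

19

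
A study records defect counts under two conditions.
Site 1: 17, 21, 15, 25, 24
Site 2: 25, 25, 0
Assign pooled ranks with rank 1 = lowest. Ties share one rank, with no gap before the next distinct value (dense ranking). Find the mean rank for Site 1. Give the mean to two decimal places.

4.00

Sorted (ascending): 0, 15, 17, 21, 24, 25, 25, 25
The 3 values of 25 share dense rank 6.
Remaining distinct values take the next consecutive integers.
Site 1 values → pooled ranks: 17→3, 21→4, 15→2, 25→6, 24→5
Mean rank = (3 + 4 + 2 + 6 + 5) / 5 = 4.00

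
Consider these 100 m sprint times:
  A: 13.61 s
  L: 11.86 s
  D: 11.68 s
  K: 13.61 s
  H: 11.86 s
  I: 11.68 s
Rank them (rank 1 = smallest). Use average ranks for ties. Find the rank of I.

Sorted (ascending): 11.68, 11.68, 11.86, 11.86, 13.61, 13.61
The 2 values of 11.68 occupy positions 1–2 → average rank (1+2)/2 = 1.5.
The 2 values of 11.86 occupy positions 3–4 → average rank (3+4)/2 = 3.5.
The 2 values of 13.61 occupy positions 5–6 → average rank (5+6)/2 = 5.5.
I has value 11.68 s → rank 1.5.

1.5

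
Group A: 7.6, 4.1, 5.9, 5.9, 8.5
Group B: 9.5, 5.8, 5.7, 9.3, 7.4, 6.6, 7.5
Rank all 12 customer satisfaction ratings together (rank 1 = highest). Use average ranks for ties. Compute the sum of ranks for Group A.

Sorted (descending): 9.5, 9.3, 8.5, 7.6, 7.5, 7.4, 6.6, 5.9, 5.9, 5.8, 5.7, 4.1
The 2 values of 5.9 occupy positions 8–9 → average rank (8+9)/2 = 8.5.
Group A values → pooled ranks: 7.6→4, 4.1→12, 5.9→8.5, 5.9→8.5, 8.5→3
Rank sum = 4 + 12 + 8.5 + 8.5 + 3 = 36

36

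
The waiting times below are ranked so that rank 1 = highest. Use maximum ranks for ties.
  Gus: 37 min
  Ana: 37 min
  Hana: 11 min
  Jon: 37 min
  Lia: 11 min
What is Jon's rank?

Sorted (descending): 37, 37, 37, 11, 11
The 3 values of 37 occupy positions 1–3 → each gets rank 3.
The 2 values of 11 occupy positions 4–5 → each gets rank 5.
Jon has value 37 min → rank 3.

3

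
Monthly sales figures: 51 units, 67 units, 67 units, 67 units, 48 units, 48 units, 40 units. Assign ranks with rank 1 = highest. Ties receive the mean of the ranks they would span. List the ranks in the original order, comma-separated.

4, 2, 2, 2, 5.5, 5.5, 7

Sorted (descending): 67, 67, 67, 51, 48, 48, 40
The 3 values of 67 occupy positions 1–3 → average rank 2.
The 2 values of 48 occupy positions 5–6 → average rank (5+6)/2 = 5.5.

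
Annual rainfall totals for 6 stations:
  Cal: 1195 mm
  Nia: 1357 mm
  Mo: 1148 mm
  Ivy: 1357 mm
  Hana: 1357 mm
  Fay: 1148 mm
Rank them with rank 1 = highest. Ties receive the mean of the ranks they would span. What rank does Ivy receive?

2

Sorted (descending): 1357, 1357, 1357, 1195, 1148, 1148
The 3 values of 1357 occupy positions 1–3 → average rank 2.
The 2 values of 1148 occupy positions 5–6 → average rank (5+6)/2 = 5.5.
Ivy has value 1357 mm → rank 2.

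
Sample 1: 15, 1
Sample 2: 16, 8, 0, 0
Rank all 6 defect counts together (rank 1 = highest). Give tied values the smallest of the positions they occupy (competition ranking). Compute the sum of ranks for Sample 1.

6

Sorted (descending): 16, 15, 8, 1, 0, 0
The 2 values of 0 occupy positions 5–6 → each gets rank 5.
Sample 1 values → pooled ranks: 15→2, 1→4
Rank sum = 2 + 4 = 6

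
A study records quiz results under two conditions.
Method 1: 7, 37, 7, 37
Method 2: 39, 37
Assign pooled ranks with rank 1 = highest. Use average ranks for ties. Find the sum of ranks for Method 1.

17

Sorted (descending): 39, 37, 37, 37, 7, 7
The 3 values of 37 occupy positions 2–4 → average rank 3.
The 2 values of 7 occupy positions 5–6 → average rank (5+6)/2 = 5.5.
Method 1 values → pooled ranks: 7→5.5, 37→3, 7→5.5, 37→3
Rank sum = 5.5 + 3 + 5.5 + 3 = 17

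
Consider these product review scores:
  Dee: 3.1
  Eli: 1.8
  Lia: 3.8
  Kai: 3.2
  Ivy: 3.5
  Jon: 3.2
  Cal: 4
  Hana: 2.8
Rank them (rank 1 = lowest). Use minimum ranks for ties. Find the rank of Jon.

4

Sorted (ascending): 1.8, 2.8, 3.1, 3.2, 3.2, 3.5, 3.8, 4
The 2 values of 3.2 occupy positions 4–5 → each gets rank 4.
Jon has value 3.2 → rank 4.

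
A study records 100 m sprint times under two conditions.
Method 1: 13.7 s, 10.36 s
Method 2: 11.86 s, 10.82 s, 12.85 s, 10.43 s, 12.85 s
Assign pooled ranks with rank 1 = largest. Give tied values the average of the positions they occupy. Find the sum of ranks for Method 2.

Sorted (descending): 13.7, 12.85, 12.85, 11.86, 10.82, 10.43, 10.36
The 2 values of 12.85 occupy positions 2–3 → average rank (2+3)/2 = 2.5.
Method 2 values → pooled ranks: 11.86→4, 10.82→5, 12.85→2.5, 10.43→6, 12.85→2.5
Rank sum = 4 + 5 + 2.5 + 6 + 2.5 = 20

20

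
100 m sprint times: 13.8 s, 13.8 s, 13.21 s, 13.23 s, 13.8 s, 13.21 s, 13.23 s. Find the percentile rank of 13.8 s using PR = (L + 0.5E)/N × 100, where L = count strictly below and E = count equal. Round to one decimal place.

N = 7.
Strictly below 13.8: 4. Equal to 13.8: 3.
PR = (4 + 0.5·3)/7 × 100 = 78.6

78.6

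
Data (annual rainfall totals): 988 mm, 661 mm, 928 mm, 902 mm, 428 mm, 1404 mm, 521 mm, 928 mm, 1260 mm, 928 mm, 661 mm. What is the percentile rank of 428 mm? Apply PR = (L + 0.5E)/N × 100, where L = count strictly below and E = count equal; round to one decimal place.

N = 11.
Strictly below 428: 0. Equal to 428: 1.
PR = (0 + 0.5·1)/11 × 100 = 4.5

4.5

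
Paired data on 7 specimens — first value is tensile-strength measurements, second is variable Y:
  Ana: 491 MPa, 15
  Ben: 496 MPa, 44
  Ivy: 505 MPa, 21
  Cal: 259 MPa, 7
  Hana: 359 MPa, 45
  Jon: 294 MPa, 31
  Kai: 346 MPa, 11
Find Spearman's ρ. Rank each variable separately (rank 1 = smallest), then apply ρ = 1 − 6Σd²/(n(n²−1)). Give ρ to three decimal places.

0.429

Ranks of variable 1: 5, 6, 7, 1, 4, 2, 3
Ranks of variable 2: 3, 6, 4, 1, 7, 5, 2
d = r₁ − r₂: 2, 0, 3, 0, -3, -3, 1
d²: 4, 0, 9, 0, 9, 9, 1; Σd² = 32
ρ = 1 − 6·32/(7·48) = 1 − 192/336 = 0.429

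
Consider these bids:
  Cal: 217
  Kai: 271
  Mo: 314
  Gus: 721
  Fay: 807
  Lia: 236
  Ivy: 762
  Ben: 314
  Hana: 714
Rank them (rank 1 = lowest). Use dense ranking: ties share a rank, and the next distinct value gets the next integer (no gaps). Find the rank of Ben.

Sorted (ascending): 217, 236, 271, 314, 314, 714, 721, 762, 807
The 2 values of 314 share dense rank 4.
Remaining distinct values take the next consecutive integers.
Ben has value 314 → rank 4.

4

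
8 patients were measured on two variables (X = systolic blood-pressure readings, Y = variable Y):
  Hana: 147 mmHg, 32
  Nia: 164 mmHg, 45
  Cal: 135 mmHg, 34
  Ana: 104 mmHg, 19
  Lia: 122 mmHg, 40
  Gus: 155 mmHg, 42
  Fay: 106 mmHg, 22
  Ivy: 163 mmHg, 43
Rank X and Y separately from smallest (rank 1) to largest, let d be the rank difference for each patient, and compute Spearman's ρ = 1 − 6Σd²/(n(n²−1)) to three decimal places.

Ranks of variable 1: 5, 8, 4, 1, 3, 6, 2, 7
Ranks of variable 2: 3, 8, 4, 1, 5, 6, 2, 7
d = r₁ − r₂: 2, 0, 0, 0, -2, 0, 0, 0
d²: 4, 0, 0, 0, 4, 0, 0, 0; Σd² = 8
ρ = 1 − 6·8/(8·63) = 1 − 48/504 = 0.905

0.905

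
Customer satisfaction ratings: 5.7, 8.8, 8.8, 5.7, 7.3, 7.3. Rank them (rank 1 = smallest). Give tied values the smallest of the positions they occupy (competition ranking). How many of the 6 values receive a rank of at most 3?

4

Sorted (ascending): 5.7, 5.7, 7.3, 7.3, 8.8, 8.8
The 2 values of 5.7 occupy positions 1–2 → each gets rank 1.
The 2 values of 7.3 occupy positions 3–4 → each gets rank 3.
The 2 values of 8.8 occupy positions 5–6 → each gets rank 5.
Ranks ≤ 3: {1, 1, 3, 3} → 4 values.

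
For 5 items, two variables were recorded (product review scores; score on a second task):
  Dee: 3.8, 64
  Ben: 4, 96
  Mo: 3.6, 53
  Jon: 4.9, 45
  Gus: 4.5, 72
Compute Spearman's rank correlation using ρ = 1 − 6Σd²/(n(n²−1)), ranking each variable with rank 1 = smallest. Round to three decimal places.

Ranks of variable 1: 2, 3, 1, 5, 4
Ranks of variable 2: 3, 5, 2, 1, 4
d = r₁ − r₂: -1, -2, -1, 4, 0
d²: 1, 4, 1, 16, 0; Σd² = 22
ρ = 1 − 6·22/(5·24) = 1 − 132/120 = -0.100

-0.100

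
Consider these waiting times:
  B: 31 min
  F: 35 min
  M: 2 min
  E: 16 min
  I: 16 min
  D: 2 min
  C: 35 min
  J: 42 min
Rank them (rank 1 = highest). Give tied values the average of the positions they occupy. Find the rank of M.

7.5

Sorted (descending): 42, 35, 35, 31, 16, 16, 2, 2
The 2 values of 35 occupy positions 2–3 → average rank (2+3)/2 = 2.5.
The 2 values of 16 occupy positions 5–6 → average rank (5+6)/2 = 5.5.
The 2 values of 2 occupy positions 7–8 → average rank (7+8)/2 = 7.5.
M has value 2 min → rank 7.5.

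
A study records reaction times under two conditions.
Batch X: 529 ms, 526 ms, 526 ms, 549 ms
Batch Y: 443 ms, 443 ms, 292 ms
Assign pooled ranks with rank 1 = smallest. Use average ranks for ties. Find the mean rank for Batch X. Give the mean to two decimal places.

Sorted (ascending): 292, 443, 443, 526, 526, 529, 549
The 2 values of 443 occupy positions 2–3 → average rank (2+3)/2 = 2.5.
The 2 values of 526 occupy positions 4–5 → average rank (4+5)/2 = 4.5.
Batch X values → pooled ranks: 529→6, 526→4.5, 526→4.5, 549→7
Mean rank = (6 + 4.5 + 4.5 + 7) / 4 = 5.50

5.50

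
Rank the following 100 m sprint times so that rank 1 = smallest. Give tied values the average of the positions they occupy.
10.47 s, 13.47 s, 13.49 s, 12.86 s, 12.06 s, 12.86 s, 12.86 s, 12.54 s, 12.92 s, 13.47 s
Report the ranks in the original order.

Sorted (ascending): 10.47, 12.06, 12.54, 12.86, 12.86, 12.86, 12.92, 13.47, 13.47, 13.49
The 3 values of 12.86 occupy positions 4–6 → average rank 5.
The 2 values of 13.47 occupy positions 8–9 → average rank (8+9)/2 = 8.5.

1, 8.5, 10, 5, 2, 5, 5, 3, 7, 8.5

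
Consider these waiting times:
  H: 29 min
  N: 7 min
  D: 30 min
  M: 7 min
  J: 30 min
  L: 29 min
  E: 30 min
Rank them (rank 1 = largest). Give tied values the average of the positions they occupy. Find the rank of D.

Sorted (descending): 30, 30, 30, 29, 29, 7, 7
The 3 values of 30 occupy positions 1–3 → average rank 2.
The 2 values of 29 occupy positions 4–5 → average rank (4+5)/2 = 4.5.
The 2 values of 7 occupy positions 6–7 → average rank (6+7)/2 = 6.5.
D has value 30 min → rank 2.

2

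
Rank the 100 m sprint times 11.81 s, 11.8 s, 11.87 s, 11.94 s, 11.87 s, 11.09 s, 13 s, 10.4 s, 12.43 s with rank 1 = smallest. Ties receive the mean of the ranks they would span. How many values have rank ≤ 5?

Sorted (ascending): 10.4, 11.09, 11.8, 11.81, 11.87, 11.87, 11.94, 12.43, 13
The 2 values of 11.87 occupy positions 5–6 → average rank (5+6)/2 = 5.5.
Ranks ≤ 5: {1, 2, 3, 4} → 4 values.

4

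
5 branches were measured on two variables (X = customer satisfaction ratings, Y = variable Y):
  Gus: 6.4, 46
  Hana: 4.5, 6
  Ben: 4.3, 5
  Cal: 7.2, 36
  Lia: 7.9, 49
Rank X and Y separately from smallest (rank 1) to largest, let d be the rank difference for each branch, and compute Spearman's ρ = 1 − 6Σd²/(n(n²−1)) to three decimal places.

0.900

Ranks of variable 1: 3, 2, 1, 4, 5
Ranks of variable 2: 4, 2, 1, 3, 5
d = r₁ − r₂: -1, 0, 0, 1, 0
d²: 1, 0, 0, 1, 0; Σd² = 2
ρ = 1 − 6·2/(5·24) = 1 − 12/120 = 0.900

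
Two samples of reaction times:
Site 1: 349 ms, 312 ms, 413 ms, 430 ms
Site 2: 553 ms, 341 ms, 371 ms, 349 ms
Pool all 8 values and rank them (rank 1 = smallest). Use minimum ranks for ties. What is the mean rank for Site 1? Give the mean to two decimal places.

4.25

Sorted (ascending): 312, 341, 349, 349, 371, 413, 430, 553
The 2 values of 349 occupy positions 3–4 → each gets rank 3.
Site 1 values → pooled ranks: 349→3, 312→1, 413→6, 430→7
Mean rank = (3 + 1 + 6 + 7) / 4 = 4.25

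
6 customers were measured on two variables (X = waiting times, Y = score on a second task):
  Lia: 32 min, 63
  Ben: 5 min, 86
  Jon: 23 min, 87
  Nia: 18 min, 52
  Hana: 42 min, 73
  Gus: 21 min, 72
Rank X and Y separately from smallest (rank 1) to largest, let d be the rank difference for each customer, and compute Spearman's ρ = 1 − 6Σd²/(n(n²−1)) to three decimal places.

Ranks of variable 1: 5, 1, 4, 2, 6, 3
Ranks of variable 2: 2, 5, 6, 1, 4, 3
d = r₁ − r₂: 3, -4, -2, 1, 2, 0
d²: 9, 16, 4, 1, 4, 0; Σd² = 34
ρ = 1 − 6·34/(6·35) = 1 − 204/210 = 0.029

0.029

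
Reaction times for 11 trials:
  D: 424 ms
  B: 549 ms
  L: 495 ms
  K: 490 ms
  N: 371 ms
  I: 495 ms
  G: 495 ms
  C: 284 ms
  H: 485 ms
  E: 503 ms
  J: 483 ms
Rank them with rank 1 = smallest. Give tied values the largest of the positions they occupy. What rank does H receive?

Sorted (ascending): 284, 371, 424, 483, 485, 490, 495, 495, 495, 503, 549
The 3 values of 495 occupy positions 7–9 → each gets rank 9.
H has value 485 ms → rank 5.

5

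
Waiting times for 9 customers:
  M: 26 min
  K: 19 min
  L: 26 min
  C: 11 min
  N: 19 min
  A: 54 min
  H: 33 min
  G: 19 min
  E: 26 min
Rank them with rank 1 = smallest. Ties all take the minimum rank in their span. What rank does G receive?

2

Sorted (ascending): 11, 19, 19, 19, 26, 26, 26, 33, 54
The 3 values of 19 occupy positions 2–4 → each gets rank 2.
The 3 values of 26 occupy positions 5–7 → each gets rank 5.
G has value 19 min → rank 2.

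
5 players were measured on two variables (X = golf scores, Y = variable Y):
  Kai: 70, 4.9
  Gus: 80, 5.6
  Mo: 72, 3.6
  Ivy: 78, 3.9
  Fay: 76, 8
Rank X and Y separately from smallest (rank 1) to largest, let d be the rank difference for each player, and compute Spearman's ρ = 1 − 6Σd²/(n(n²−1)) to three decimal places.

Ranks of variable 1: 1, 5, 2, 4, 3
Ranks of variable 2: 3, 4, 1, 2, 5
d = r₁ − r₂: -2, 1, 1, 2, -2
d²: 4, 1, 1, 4, 4; Σd² = 14
ρ = 1 − 6·14/(5·24) = 1 − 84/120 = 0.300

0.300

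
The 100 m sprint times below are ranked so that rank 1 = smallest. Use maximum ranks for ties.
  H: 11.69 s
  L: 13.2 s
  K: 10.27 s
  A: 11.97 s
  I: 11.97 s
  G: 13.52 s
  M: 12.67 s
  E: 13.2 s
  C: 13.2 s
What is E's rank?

8

Sorted (ascending): 10.27, 11.69, 11.97, 11.97, 12.67, 13.2, 13.2, 13.2, 13.52
The 2 values of 11.97 occupy positions 3–4 → each gets rank 4.
The 3 values of 13.2 occupy positions 6–8 → each gets rank 8.
E has value 13.2 s → rank 8.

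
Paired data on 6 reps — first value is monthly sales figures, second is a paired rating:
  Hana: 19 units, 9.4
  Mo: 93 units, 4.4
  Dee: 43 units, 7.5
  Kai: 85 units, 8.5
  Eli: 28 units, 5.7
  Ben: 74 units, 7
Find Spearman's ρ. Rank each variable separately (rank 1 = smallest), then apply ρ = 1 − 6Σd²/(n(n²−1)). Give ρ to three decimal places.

Ranks of variable 1: 1, 6, 3, 5, 2, 4
Ranks of variable 2: 6, 1, 4, 5, 2, 3
d = r₁ − r₂: -5, 5, -1, 0, 0, 1
d²: 25, 25, 1, 0, 0, 1; Σd² = 52
ρ = 1 − 6·52/(6·35) = 1 − 312/210 = -0.486

-0.486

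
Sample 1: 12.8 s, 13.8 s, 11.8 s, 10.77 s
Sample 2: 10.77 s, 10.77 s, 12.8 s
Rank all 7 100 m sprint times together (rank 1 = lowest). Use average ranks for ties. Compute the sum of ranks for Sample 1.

18.5

Sorted (ascending): 10.77, 10.77, 10.77, 11.8, 12.8, 12.8, 13.8
The 3 values of 10.77 occupy positions 1–3 → average rank 2.
The 2 values of 12.8 occupy positions 5–6 → average rank (5+6)/2 = 5.5.
Sample 1 values → pooled ranks: 12.8→5.5, 13.8→7, 11.8→4, 10.77→2
Rank sum = 5.5 + 7 + 4 + 2 = 18.5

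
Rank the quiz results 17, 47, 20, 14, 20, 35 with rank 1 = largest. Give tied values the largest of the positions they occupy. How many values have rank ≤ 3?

Sorted (descending): 47, 35, 20, 20, 17, 14
The 2 values of 20 occupy positions 3–4 → each gets rank 4.
Ranks ≤ 3: {1, 2} → 2 values.

2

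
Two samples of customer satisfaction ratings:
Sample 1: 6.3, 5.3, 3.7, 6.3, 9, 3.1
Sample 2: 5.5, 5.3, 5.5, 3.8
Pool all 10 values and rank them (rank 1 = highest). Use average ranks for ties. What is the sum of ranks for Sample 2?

23.5

Sorted (descending): 9, 6.3, 6.3, 5.5, 5.5, 5.3, 5.3, 3.8, 3.7, 3.1
The 2 values of 6.3 occupy positions 2–3 → average rank (2+3)/2 = 2.5.
The 2 values of 5.5 occupy positions 4–5 → average rank (4+5)/2 = 4.5.
The 2 values of 5.3 occupy positions 6–7 → average rank (6+7)/2 = 6.5.
Sample 2 values → pooled ranks: 5.5→4.5, 5.3→6.5, 5.5→4.5, 3.8→8
Rank sum = 4.5 + 6.5 + 4.5 + 8 = 23.5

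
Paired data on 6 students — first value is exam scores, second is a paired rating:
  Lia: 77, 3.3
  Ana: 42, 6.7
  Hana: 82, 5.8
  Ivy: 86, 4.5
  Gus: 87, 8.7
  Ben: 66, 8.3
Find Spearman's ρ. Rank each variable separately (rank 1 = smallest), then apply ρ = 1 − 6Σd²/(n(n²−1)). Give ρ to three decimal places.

Ranks of variable 1: 3, 1, 4, 5, 6, 2
Ranks of variable 2: 1, 4, 3, 2, 6, 5
d = r₁ − r₂: 2, -3, 1, 3, 0, -3
d²: 4, 9, 1, 9, 0, 9; Σd² = 32
ρ = 1 − 6·32/(6·35) = 1 − 192/210 = 0.086

0.086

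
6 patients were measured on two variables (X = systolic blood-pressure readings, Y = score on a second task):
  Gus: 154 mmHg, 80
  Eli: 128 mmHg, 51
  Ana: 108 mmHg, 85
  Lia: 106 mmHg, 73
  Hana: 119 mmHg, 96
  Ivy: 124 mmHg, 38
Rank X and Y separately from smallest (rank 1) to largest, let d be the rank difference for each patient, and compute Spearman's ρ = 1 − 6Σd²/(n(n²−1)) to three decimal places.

Ranks of variable 1: 6, 5, 2, 1, 3, 4
Ranks of variable 2: 4, 2, 5, 3, 6, 1
d = r₁ − r₂: 2, 3, -3, -2, -3, 3
d²: 4, 9, 9, 4, 9, 9; Σd² = 44
ρ = 1 − 6·44/(6·35) = 1 − 264/210 = -0.257

-0.257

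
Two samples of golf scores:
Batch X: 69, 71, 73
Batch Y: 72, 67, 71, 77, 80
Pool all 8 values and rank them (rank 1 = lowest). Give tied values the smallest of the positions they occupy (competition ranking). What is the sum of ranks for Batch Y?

Sorted (ascending): 67, 69, 71, 71, 72, 73, 77, 80
The 2 values of 71 occupy positions 3–4 → each gets rank 3.
Batch Y values → pooled ranks: 72→5, 67→1, 71→3, 77→7, 80→8
Rank sum = 5 + 1 + 3 + 7 + 8 = 24

24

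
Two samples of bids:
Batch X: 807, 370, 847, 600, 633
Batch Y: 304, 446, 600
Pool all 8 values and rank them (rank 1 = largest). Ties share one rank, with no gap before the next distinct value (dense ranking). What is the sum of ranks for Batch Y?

16

Sorted (descending): 847, 807, 633, 600, 600, 446, 370, 304
The 2 values of 600 share dense rank 4.
Remaining distinct values take the next consecutive integers.
Batch Y values → pooled ranks: 304→7, 446→5, 600→4
Rank sum = 7 + 5 + 4 = 16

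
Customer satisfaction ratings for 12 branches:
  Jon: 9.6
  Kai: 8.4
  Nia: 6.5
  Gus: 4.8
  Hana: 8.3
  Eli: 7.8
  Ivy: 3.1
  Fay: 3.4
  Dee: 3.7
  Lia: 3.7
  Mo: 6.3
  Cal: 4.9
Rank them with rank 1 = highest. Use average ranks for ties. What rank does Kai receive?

Sorted (descending): 9.6, 8.4, 8.3, 7.8, 6.5, 6.3, 4.9, 4.8, 3.7, 3.7, 3.4, 3.1
The 2 values of 3.7 occupy positions 9–10 → average rank (9+10)/2 = 9.5.
Kai has value 8.4 → rank 2.

2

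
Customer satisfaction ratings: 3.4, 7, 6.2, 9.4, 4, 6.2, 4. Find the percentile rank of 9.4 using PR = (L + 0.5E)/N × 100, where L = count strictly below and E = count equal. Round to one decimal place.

92.9

N = 7.
Strictly below 9.4: 6. Equal to 9.4: 1.
PR = (6 + 0.5·1)/7 × 100 = 92.9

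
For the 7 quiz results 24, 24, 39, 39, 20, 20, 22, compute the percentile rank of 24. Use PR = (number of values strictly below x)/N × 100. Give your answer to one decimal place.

N = 7.
Strictly below 24: 3. Equal to 24: 2.
PR = 3/7 × 100 = 42.9

42.9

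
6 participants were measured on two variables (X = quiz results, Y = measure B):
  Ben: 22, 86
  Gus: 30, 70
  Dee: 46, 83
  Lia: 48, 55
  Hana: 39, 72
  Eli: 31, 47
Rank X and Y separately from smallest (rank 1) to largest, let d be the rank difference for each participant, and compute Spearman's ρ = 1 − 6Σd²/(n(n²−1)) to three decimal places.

Ranks of variable 1: 1, 2, 5, 6, 4, 3
Ranks of variable 2: 6, 3, 5, 2, 4, 1
d = r₁ − r₂: -5, -1, 0, 4, 0, 2
d²: 25, 1, 0, 16, 0, 4; Σd² = 46
ρ = 1 − 6·46/(6·35) = 1 − 276/210 = -0.314

-0.314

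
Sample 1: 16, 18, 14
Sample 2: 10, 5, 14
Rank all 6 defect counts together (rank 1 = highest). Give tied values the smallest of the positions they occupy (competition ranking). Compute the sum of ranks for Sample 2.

Sorted (descending): 18, 16, 14, 14, 10, 5
The 2 values of 14 occupy positions 3–4 → each gets rank 3.
Sample 2 values → pooled ranks: 10→5, 5→6, 14→3
Rank sum = 5 + 6 + 3 = 14

14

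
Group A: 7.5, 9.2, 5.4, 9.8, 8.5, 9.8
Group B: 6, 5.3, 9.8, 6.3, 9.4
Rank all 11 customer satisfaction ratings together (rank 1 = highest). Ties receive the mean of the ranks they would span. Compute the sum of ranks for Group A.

32

Sorted (descending): 9.8, 9.8, 9.8, 9.4, 9.2, 8.5, 7.5, 6.3, 6, 5.4, 5.3
The 3 values of 9.8 occupy positions 1–3 → average rank 2.
Group A values → pooled ranks: 7.5→7, 9.2→5, 5.4→10, 9.8→2, 8.5→6, 9.8→2
Rank sum = 7 + 5 + 10 + 2 + 6 + 2 = 32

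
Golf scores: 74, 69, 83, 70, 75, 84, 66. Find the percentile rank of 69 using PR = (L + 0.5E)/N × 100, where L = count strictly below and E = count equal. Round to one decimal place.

21.4

N = 7.
Strictly below 69: 1. Equal to 69: 1.
PR = (1 + 0.5·1)/7 × 100 = 21.4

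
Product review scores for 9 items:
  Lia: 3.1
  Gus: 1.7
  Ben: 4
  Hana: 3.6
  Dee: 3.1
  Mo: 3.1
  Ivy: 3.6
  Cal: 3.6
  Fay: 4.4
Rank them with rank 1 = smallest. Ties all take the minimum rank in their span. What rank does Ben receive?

8

Sorted (ascending): 1.7, 3.1, 3.1, 3.1, 3.6, 3.6, 3.6, 4, 4.4
The 3 values of 3.1 occupy positions 2–4 → each gets rank 2.
The 3 values of 3.6 occupy positions 5–7 → each gets rank 5.
Ben has value 4 → rank 8.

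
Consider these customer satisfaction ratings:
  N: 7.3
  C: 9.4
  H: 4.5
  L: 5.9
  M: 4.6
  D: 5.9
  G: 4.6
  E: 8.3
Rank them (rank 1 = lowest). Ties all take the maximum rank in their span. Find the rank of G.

Sorted (ascending): 4.5, 4.6, 4.6, 5.9, 5.9, 7.3, 8.3, 9.4
The 2 values of 4.6 occupy positions 2–3 → each gets rank 3.
The 2 values of 5.9 occupy positions 4–5 → each gets rank 5.
G has value 4.6 → rank 3.

3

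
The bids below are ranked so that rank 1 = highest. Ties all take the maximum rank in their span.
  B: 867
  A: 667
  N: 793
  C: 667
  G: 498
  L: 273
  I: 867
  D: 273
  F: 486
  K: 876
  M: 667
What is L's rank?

11

Sorted (descending): 876, 867, 867, 793, 667, 667, 667, 498, 486, 273, 273
The 2 values of 867 occupy positions 2–3 → each gets rank 3.
The 3 values of 667 occupy positions 5–7 → each gets rank 7.
The 2 values of 273 occupy positions 10–11 → each gets rank 11.
L has value 273 → rank 11.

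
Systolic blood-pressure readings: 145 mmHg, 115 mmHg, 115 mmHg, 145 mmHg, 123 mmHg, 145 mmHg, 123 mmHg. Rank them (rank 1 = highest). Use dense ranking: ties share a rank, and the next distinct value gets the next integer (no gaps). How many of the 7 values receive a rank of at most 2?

5

Sorted (descending): 145, 145, 145, 123, 123, 115, 115
The 3 values of 145 share dense rank 1.
The 2 values of 123 share dense rank 2.
The 2 values of 115 share dense rank 3.
Ranks ≤ 2: {1, 1, 1, 2, 2} → 5 values.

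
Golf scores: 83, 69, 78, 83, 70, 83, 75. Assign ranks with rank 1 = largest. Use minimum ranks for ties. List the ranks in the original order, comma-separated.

1, 7, 4, 1, 6, 1, 5

Sorted (descending): 83, 83, 83, 78, 75, 70, 69
The 3 values of 83 occupy positions 1–3 → each gets rank 1.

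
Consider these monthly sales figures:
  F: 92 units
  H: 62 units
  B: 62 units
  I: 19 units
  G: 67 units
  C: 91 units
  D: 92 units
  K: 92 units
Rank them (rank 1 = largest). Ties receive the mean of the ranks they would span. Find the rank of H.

Sorted (descending): 92, 92, 92, 91, 67, 62, 62, 19
The 3 values of 92 occupy positions 1–3 → average rank 2.
The 2 values of 62 occupy positions 6–7 → average rank (6+7)/2 = 6.5.
H has value 62 units → rank 6.5.

6.5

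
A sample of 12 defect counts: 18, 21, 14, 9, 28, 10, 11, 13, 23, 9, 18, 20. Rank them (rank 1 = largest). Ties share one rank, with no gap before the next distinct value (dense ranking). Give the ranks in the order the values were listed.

5, 3, 6, 10, 1, 9, 8, 7, 2, 10, 5, 4

Sorted (descending): 28, 23, 21, 20, 18, 18, 14, 13, 11, 10, 9, 9
The 2 values of 18 share dense rank 5.
The 2 values of 9 share dense rank 10.
Remaining distinct values take the next consecutive integers.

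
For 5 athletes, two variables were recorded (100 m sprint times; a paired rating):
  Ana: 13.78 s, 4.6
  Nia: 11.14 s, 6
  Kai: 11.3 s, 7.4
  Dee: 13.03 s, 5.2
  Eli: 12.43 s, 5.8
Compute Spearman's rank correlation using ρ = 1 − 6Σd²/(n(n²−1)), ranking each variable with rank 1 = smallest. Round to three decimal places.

Ranks of variable 1: 5, 1, 2, 4, 3
Ranks of variable 2: 1, 4, 5, 2, 3
d = r₁ − r₂: 4, -3, -3, 2, 0
d²: 16, 9, 9, 4, 0; Σd² = 38
ρ = 1 − 6·38/(5·24) = 1 − 228/120 = -0.900

-0.900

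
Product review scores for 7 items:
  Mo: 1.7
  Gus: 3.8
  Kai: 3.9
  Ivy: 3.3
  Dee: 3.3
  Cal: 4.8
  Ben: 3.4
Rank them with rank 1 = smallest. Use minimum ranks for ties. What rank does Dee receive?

2

Sorted (ascending): 1.7, 3.3, 3.3, 3.4, 3.8, 3.9, 4.8
The 2 values of 3.3 occupy positions 2–3 → each gets rank 2.
Dee has value 3.3 → rank 2.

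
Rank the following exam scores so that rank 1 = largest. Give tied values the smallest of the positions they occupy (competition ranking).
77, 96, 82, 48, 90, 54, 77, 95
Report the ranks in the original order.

5, 1, 4, 8, 3, 7, 5, 2

Sorted (descending): 96, 95, 90, 82, 77, 77, 54, 48
The 2 values of 77 occupy positions 5–6 → each gets rank 5.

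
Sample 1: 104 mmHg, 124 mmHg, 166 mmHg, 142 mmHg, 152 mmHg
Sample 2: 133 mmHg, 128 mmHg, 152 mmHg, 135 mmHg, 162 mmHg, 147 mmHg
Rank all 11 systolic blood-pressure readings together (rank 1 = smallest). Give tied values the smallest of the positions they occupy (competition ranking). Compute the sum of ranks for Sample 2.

Sorted (ascending): 104, 124, 128, 133, 135, 142, 147, 152, 152, 162, 166
The 2 values of 152 occupy positions 8–9 → each gets rank 8.
Sample 2 values → pooled ranks: 133→4, 128→3, 152→8, 135→5, 162→10, 147→7
Rank sum = 4 + 3 + 8 + 5 + 10 + 7 = 37

37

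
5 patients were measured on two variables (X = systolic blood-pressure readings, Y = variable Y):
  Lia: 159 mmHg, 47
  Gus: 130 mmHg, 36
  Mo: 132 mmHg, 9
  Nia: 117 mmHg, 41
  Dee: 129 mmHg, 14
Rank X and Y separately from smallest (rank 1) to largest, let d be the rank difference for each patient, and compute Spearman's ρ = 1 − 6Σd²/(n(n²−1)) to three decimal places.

0.100

Ranks of variable 1: 5, 3, 4, 1, 2
Ranks of variable 2: 5, 3, 1, 4, 2
d = r₁ − r₂: 0, 0, 3, -3, 0
d²: 0, 0, 9, 9, 0; Σd² = 18
ρ = 1 − 6·18/(5·24) = 1 − 108/120 = 0.100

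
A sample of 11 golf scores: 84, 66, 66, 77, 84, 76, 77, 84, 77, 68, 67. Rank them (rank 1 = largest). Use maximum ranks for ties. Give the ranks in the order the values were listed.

3, 11, 11, 6, 3, 7, 6, 3, 6, 8, 9

Sorted (descending): 84, 84, 84, 77, 77, 77, 76, 68, 67, 66, 66
The 3 values of 84 occupy positions 1–3 → each gets rank 3.
The 3 values of 77 occupy positions 4–6 → each gets rank 6.
The 2 values of 66 occupy positions 10–11 → each gets rank 11.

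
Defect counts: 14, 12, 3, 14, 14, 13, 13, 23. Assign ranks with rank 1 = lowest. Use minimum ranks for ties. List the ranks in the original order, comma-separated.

5, 2, 1, 5, 5, 3, 3, 8

Sorted (ascending): 3, 12, 13, 13, 14, 14, 14, 23
The 2 values of 13 occupy positions 3–4 → each gets rank 3.
The 3 values of 14 occupy positions 5–7 → each gets rank 5.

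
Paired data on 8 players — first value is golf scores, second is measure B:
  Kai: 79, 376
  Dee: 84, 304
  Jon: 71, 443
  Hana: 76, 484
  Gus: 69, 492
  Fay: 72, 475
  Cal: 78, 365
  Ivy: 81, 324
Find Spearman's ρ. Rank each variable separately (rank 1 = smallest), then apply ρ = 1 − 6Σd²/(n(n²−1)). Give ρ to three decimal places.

Ranks of variable 1: 6, 8, 2, 4, 1, 3, 5, 7
Ranks of variable 2: 4, 1, 5, 7, 8, 6, 3, 2
d = r₁ − r₂: 2, 7, -3, -3, -7, -3, 2, 5
d²: 4, 49, 9, 9, 49, 9, 4, 25; Σd² = 158
ρ = 1 − 6·158/(8·63) = 1 − 948/504 = -0.881

-0.881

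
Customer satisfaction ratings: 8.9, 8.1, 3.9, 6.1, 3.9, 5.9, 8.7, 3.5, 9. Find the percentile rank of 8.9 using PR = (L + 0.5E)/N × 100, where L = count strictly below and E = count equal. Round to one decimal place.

N = 9.
Strictly below 8.9: 7. Equal to 8.9: 1.
PR = (7 + 0.5·1)/9 × 100 = 83.3

83.3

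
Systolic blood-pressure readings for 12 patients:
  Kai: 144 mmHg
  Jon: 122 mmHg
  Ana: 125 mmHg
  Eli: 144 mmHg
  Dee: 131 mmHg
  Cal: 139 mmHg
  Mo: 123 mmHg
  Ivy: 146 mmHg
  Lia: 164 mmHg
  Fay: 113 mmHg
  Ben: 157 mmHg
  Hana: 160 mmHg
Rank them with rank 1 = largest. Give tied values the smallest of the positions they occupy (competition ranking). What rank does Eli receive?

Sorted (descending): 164, 160, 157, 146, 144, 144, 139, 131, 125, 123, 122, 113
The 2 values of 144 occupy positions 5–6 → each gets rank 5.
Eli has value 144 mmHg → rank 5.

5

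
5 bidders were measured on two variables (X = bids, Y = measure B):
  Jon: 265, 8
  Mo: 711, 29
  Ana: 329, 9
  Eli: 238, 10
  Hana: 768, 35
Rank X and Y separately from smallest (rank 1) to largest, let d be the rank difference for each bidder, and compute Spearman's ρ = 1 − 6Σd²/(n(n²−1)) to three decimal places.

0.700

Ranks of variable 1: 2, 4, 3, 1, 5
Ranks of variable 2: 1, 4, 2, 3, 5
d = r₁ − r₂: 1, 0, 1, -2, 0
d²: 1, 0, 1, 4, 0; Σd² = 6
ρ = 1 − 6·6/(5·24) = 1 − 36/120 = 0.700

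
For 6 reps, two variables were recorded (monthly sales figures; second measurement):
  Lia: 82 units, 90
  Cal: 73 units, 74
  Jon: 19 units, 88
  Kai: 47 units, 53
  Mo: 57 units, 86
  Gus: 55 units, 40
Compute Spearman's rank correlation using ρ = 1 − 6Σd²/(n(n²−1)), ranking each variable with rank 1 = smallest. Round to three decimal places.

0.314

Ranks of variable 1: 6, 5, 1, 2, 4, 3
Ranks of variable 2: 6, 3, 5, 2, 4, 1
d = r₁ − r₂: 0, 2, -4, 0, 0, 2
d²: 0, 4, 16, 0, 0, 4; Σd² = 24
ρ = 1 − 6·24/(6·35) = 1 − 144/210 = 0.314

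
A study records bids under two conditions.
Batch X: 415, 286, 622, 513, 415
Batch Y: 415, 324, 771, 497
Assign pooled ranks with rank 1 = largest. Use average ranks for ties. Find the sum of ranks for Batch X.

26

Sorted (descending): 771, 622, 513, 497, 415, 415, 415, 324, 286
The 3 values of 415 occupy positions 5–7 → average rank 6.
Batch X values → pooled ranks: 415→6, 286→9, 622→2, 513→3, 415→6
Rank sum = 6 + 9 + 2 + 3 + 6 = 26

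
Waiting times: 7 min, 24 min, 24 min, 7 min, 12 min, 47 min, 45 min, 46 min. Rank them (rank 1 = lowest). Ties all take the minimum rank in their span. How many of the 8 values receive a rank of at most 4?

5

Sorted (ascending): 7, 7, 12, 24, 24, 45, 46, 47
The 2 values of 7 occupy positions 1–2 → each gets rank 1.
The 2 values of 24 occupy positions 4–5 → each gets rank 4.
Ranks ≤ 4: {1, 1, 3, 4, 4} → 5 values.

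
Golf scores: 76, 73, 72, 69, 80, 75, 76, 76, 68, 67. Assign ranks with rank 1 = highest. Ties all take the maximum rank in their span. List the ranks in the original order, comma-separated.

4, 6, 7, 8, 1, 5, 4, 4, 9, 10

Sorted (descending): 80, 76, 76, 76, 75, 73, 72, 69, 68, 67
The 3 values of 76 occupy positions 2–4 → each gets rank 4.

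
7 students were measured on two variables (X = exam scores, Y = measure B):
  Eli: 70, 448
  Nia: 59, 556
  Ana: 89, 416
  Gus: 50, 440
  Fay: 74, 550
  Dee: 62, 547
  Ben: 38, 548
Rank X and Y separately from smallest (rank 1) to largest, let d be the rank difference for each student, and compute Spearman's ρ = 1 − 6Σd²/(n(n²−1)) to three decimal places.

-0.286

Ranks of variable 1: 5, 3, 7, 2, 6, 4, 1
Ranks of variable 2: 3, 7, 1, 2, 6, 4, 5
d = r₁ − r₂: 2, -4, 6, 0, 0, 0, -4
d²: 4, 16, 36, 0, 0, 0, 16; Σd² = 72
ρ = 1 − 6·72/(7·48) = 1 − 432/336 = -0.286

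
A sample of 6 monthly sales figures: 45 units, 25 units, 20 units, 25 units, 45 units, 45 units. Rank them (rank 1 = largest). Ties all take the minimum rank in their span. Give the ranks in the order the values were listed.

Sorted (descending): 45, 45, 45, 25, 25, 20
The 3 values of 45 occupy positions 1–3 → each gets rank 1.
The 2 values of 25 occupy positions 4–5 → each gets rank 4.

1, 4, 6, 4, 1, 1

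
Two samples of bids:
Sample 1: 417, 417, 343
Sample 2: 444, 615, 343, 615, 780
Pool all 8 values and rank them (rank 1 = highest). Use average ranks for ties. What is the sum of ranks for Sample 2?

17.5

Sorted (descending): 780, 615, 615, 444, 417, 417, 343, 343
The 2 values of 615 occupy positions 2–3 → average rank (2+3)/2 = 2.5.
The 2 values of 417 occupy positions 5–6 → average rank (5+6)/2 = 5.5.
The 2 values of 343 occupy positions 7–8 → average rank (7+8)/2 = 7.5.
Sample 2 values → pooled ranks: 444→4, 615→2.5, 343→7.5, 615→2.5, 780→1
Rank sum = 4 + 2.5 + 7.5 + 2.5 + 1 = 17.5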